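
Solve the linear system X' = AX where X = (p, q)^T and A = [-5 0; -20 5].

p(t) = -C_1e^(-5t), q(t) = -2C_1e^(-5t) + C_2e^(5t)

Coefficient matrix A = [[-5, 0], [-20, 5]].
Characteristic polynomial det(A - λI) = λ^2 - 25 = 0.
Eigenvalues λ = -5, 5.
For λ=-5: (A-λI) row 2 is [-20, 10], so an eigenvector is (-1, -2).
For λ=5: (A-λI) row 1 is [-10, 0], so an eigenvector is (0, 1).
General solution: C_1e^(-5t)(-1,-2) + C_2e^(5t)(0,1).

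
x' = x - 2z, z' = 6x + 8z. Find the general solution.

x(t) = K_1e^(5t) - 2K_2e^(4t), z(t) = -2K_1e^(5t) + 3K_2e^(4t)

Coefficient matrix A = [[1, -2], [6, 8]].
Characteristic polynomial det(A - λI) = λ^2 - 9λ + 20 = 0.
Eigenvalues λ = 5, 4.
For λ=5: (A-λI) row 1 is [-4, -2], so an eigenvector is (1, -2).
For λ=4: (A-λI) row 1 is [-3, -2], so an eigenvector is (-2, 3).
General solution: K_1e^(5t)(1,-2) + K_2e^(4t)(-2,3).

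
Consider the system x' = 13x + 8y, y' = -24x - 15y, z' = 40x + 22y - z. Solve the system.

Coefficient matrix A = [[13, 8, 0], [-24, -15, 0], [40, 22, -1]].
det(A - λI) = 0 gives eigenvalues λ = 1, -3, -1.
For λ=1: eigenvector (2,-3,7).
For λ=-3: eigenvector (1,-2,2).
For λ=-1: eigenvector (0,0,1).
General solution: K_1e^(t)(2,-3,7) + K_2e^(-3t)(1,-2,2) + K_3e^(-t)(0,0,1).

x(t) = 2K_1e^(t) + K_2e^(-3t), y(t) = -3K_1e^(t) - 2K_2e^(-3t), z(t) = 7K_1e^(t) + 2K_2e^(-3t) + K_3e^(-t)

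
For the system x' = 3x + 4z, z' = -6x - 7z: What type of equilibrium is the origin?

stable node

A = [[3,4],[-6,-7]]; det(A-λI) = λ^2 + 4λ + 3.
λ = -3, -1: both negative.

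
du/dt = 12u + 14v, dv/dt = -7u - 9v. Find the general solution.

u(t) = -K_1e^(-2t) - 2K_2e^(5t), v(t) = K_1e^(-2t) + K_2e^(5t)

Coefficient matrix A = [[12, 14], [-7, -9]].
Characteristic polynomial det(A - λI) = λ^2 - 3λ - 10 = 0.
Eigenvalues λ = -2, 5.
For λ=-2: (A-λI) row 1 is [14, 14], so an eigenvector is (-1, 1).
For λ=5: (A-λI) row 1 is [7, 14], so an eigenvector is (-2, 1).
General solution: K_1e^(-2t)(-1,1) + K_2e^(5t)(-2,1).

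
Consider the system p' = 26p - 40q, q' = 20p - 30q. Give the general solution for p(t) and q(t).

p(t) = -3K_1e^(-2t)sin(4t) + K_1e^(-2t)cos(4t) + K_2e^(-2t)sin(4t) + 3K_2e^(-2t)cos(4t), q(t) = -2K_1e^(-2t)sin(4t) + K_1e^(-2t)cos(4t) + K_2e^(-2t)sin(4t) + 2K_2e^(-2t)cos(4t)

Coefficient matrix A = [[26, -40], [20, -30]].
Characteristic polynomial det(A - λI) = λ^2 + 4λ + 20 = 0.
Eigenvalues λ = -2 ± 4i (complex conjugate pair).
For λ=-2+4i: an eigenvector is (1,1) - i(-3,-2) = (1 + 3i, 1 + 2i).
A real fundamental pair from Re and Im of e^((-2+4i)t)v: X_1 = e^(-2t)(cos(4t)·(1,1) + sin(4t)·(-3,-2)), X_2 = e^(-2t)(sin(4t)·(1,1) - cos(4t)·(-3,-2)).
General solution: K_1X_1 + K_2X_2.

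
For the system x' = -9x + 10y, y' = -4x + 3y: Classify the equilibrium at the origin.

stable spiral

A = [[-9,10],[-4,3]]; det(A-λI) = λ^2 + 6λ + 13.
λ = -3 ± 2i: negative real part.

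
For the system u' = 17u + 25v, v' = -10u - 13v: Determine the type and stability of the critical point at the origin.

A = [[17,25],[-10,-13]]; det(A-λI) = λ^2 - 4λ + 29.
λ = 2 ± 5i: positive real part.

unstable spiral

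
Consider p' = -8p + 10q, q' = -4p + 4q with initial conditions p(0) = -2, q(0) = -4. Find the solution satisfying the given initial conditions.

p(t) = -14e^(-2t)sin(2t) - 2e^(-2t)cos(2t), q(t) = -8e^(-2t)sin(2t) - 4e^(-2t)cos(2t)

Coefficient matrix A = [[-8, 10], [-4, 4]].
Characteristic polynomial det(A - λI) = λ^2 + 4λ + 8 = 0.
Eigenvalues λ = -2 ± 2i (complex conjugate pair).
For λ=-2+2i: an eigenvector is (2,1) - i(-1,-1) = (2 + i, 1 + i).
A real fundamental pair from Re and Im of e^((-2+2i)t)v: X_1 = e^(-2t)(cos(2t)·(2,1) + sin(2t)·(-1,-1)), X_2 = e^(-2t)(sin(2t)·(2,1) - cos(2t)·(-1,-1)).
General solution: c_1X_1 + c_2X_2.
Applying p(0)=-2, q(0)=-4 gives c_1=2, c_2=-6.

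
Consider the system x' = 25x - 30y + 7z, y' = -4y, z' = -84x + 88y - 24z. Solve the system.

Coefficient matrix A = [[25, -30, 7], [0, -4, 0], [-84, 88, -24]].
det(A - λI) = 0 gives eigenvalues λ = -4, -3, 4.
For λ=-4: eigenvector (2,1,-4).
For λ=-3: eigenvector (-1,0,4).
For λ=4: eigenvector (-1,0,3).
General solution: K_1e^(-4t)(2,1,-4) + K_2e^(-3t)(-1,0,4) + K_3e^(4t)(-1,0,3).

x(t) = 2K_1e^(-4t) - K_2e^(-3t) - K_3e^(4t), y(t) = K_1e^(-4t), z(t) = -4K_1e^(-4t) + 4K_2e^(-3t) + 3K_3e^(4t)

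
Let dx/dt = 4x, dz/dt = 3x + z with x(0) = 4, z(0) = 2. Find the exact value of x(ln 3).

A = [[4,0],[3,1]]; eigenvalues λ = 4, 1.
Eigenvectors: (-1,-1) for λ=4, (0,1) for λ=1.
From the initial condition, c_1 = -4, c_2 = -2.
x(ln 3) = (-4)(3^4)(-1) + (-2)(3^1)(0) = 324.

324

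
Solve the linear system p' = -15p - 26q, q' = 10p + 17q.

Coefficient matrix A = [[-15, -26], [10, 17]].
Characteristic polynomial det(A - λI) = λ^2 - 2λ + 5 = 0.
Eigenvalues λ = 1 ± 2i (complex conjugate pair).
For λ=1+2i: an eigenvector is (-3,2) - i(-2,1) = (-3 + 2i, 2 - i).
A real fundamental pair from Re and Im of e^((1+2i)t)v: X_1 = e^(t)(cos(2t)·(-3,2) + sin(2t)·(-2,1)), X_2 = e^(t)(sin(2t)·(-3,2) - cos(2t)·(-2,1)).
General solution: c_1X_1 + c_2X_2.

p(t) = -2c_1e^(t)sin(2t) - 3c_1e^(t)cos(2t) - 3c_2e^(t)sin(2t) + 2c_2e^(t)cos(2t), q(t) = c_1e^(t)sin(2t) + 2c_1e^(t)cos(2t) + 2c_2e^(t)sin(2t) - c_2e^(t)cos(2t)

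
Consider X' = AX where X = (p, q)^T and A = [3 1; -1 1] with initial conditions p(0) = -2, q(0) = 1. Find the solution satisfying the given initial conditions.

Coefficient matrix A = [[3, 1], [-1, 1]].
Characteristic polynomial det(A - λI) = λ^2 - 4λ + 4 = 0.
Single eigenvalue λ = 2 with algebraic multiplicity 2.
Eigenvector v = (1,-1); generalized eigenvector w with (A-λI)w=v is (-1,2).
General solution: e^(2t)[c_1·v + c_2·(t·v + w)].
Applying p(0)=-2, q(0)=1 gives c_1=-3, c_2=-1.

p(t) = -te^(2t) - 2e^(2t), q(t) = te^(2t) + e^(2t)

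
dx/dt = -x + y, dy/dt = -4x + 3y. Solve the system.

Coefficient matrix A = [[-1, 1], [-4, 3]].
Characteristic polynomial det(A - λI) = λ^2 - 2λ + 1 = 0.
Single eigenvalue λ = 1 with algebraic multiplicity 2.
Eigenvector v = (1,2); generalized eigenvector w with (A-λI)w=v is (1,3).
General solution: e^(t)[K_1·v + K_2·(t·v + w)].

x(t) = K_1e^(t) + K_2te^(t) + K_2e^(t), y(t) = 2K_1e^(t) + 2K_2te^(t) + 3K_2e^(t)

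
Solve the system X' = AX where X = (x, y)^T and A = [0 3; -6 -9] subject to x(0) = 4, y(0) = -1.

x(t) = 7e^(-3t) - 3e^(-6t), y(t) = -7e^(-3t) + 6e^(-6t)

Coefficient matrix A = [[0, 3], [-6, -9]].
Characteristic polynomial det(A - λI) = λ^2 + 9λ + 18 = 0.
Eigenvalues λ = -6, -3.
For λ=-6: (A-λI) row 1 is [6, 3], so an eigenvector is (-1, 2).
For λ=-3: (A-λI) row 1 is [3, 3], so an eigenvector is (-1, 1).
General solution: K_1e^(-6t)(-1,2) + K_2e^(-3t)(-1,1).
Applying x(0)=4, y(0)=-1 gives K_1=3, K_2=-7.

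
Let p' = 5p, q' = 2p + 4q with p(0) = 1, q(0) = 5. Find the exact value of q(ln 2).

A = [[5,0],[2,4]]; eigenvalues λ = 4, 5.
Eigenvectors: (0,-1) for λ=4, (-1,-2) for λ=5.
From the initial condition, c_1 = -3, c_2 = -1.
q(ln 2) = (-3)(2^4)(-1) + (-1)(2^5)(-2) = 112.

112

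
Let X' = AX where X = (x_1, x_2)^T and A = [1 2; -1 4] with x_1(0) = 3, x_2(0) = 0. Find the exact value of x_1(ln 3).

A = [[1,2],[-1,4]]; eigenvalues λ = 3, 2.
Eigenvectors: (1,1) for λ=3, (2,1) for λ=2.
From the initial condition, c_1 = -3, c_2 = 3.
x_1(ln 3) = (-3)(3^3)(1) + (3)(3^2)(2) = -27.

-27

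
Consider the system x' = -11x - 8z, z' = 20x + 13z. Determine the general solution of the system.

x(t) = C_1e^(t)sin(4t) + C_1e^(t)cos(4t) + C_2e^(t)sin(4t) - C_2e^(t)cos(4t), z(t) = -C_1e^(t)sin(4t) - 2C_1e^(t)cos(4t) - 2C_2e^(t)sin(4t) + C_2e^(t)cos(4t)

Coefficient matrix A = [[-11, -8], [20, 13]].
Characteristic polynomial det(A - λI) = λ^2 - 2λ + 17 = 0.
Eigenvalues λ = 1 ± 4i (complex conjugate pair).
For λ=1+4i: an eigenvector is (1,-2) - i(1,-1) = (1 - i, -2 + i).
A real fundamental pair from Re and Im of e^((1+4i)t)v: X_1 = e^(t)(cos(4t)·(1,-2) + sin(4t)·(1,-1)), X_2 = e^(t)(sin(4t)·(1,-2) - cos(4t)·(1,-1)).
General solution: C_1X_1 + C_2X_2.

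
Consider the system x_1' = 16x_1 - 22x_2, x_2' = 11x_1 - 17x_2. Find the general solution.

Coefficient matrix A = [[16, -22], [11, -17]].
Characteristic polynomial det(A - λI) = λ^2 + λ - 30 = 0.
Eigenvalues λ = -6, 5.
For λ=-6: (A-λI) row 1 is [22, -22], so an eigenvector is (-1, -1).
For λ=5: (A-λI) row 1 is [11, -22], so an eigenvector is (2, 1).
General solution: c_1e^(-6t)(-1,-1) + c_2e^(5t)(2,1).

x_1(t) = -c_1e^(-6t) + 2c_2e^(5t), x_2(t) = -c_1e^(-6t) + c_2e^(5t)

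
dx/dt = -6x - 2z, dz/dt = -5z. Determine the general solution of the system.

Coefficient matrix A = [[-6, -2], [0, -5]].
Characteristic polynomial det(A - λI) = λ^2 + 11λ + 30 = 0.
Eigenvalues λ = -5, -6.
For λ=-5: (A-λI) row 1 is [-1, -2], so an eigenvector is (2, -1).
For λ=-6: (A-λI) row 1 is [0, -2], so an eigenvector is (-1, 0).
General solution: K_1e^(-5t)(2,-1) + K_2e^(-6t)(-1,0).

x(t) = 2K_1e^(-5t) - K_2e^(-6t), z(t) = -K_1e^(-5t)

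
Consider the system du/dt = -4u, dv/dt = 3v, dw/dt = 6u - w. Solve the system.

u(t) = K_1e^(-4t), v(t) = K_2e^(3t), w(t) = -2K_1e^(-4t) + K_3e^(-t)

Coefficient matrix A = [[-4, 0, 0], [0, 3, 0], [6, 0, -1]].
det(A - λI) = 0 gives eigenvalues λ = -4, 3, -1.
For λ=-4: eigenvector (1,0,-2).
For λ=3: eigenvector (0,1,0).
For λ=-1: eigenvector (0,0,1).
General solution: K_1e^(-4t)(1,0,-2) + K_2e^(3t)(0,1,0) + K_3e^(-t)(0,0,1).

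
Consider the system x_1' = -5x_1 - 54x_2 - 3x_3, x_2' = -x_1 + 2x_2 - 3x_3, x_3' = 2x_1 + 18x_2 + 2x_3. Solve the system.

x_1(t) = -11c_1e^(t) - 9c_2e^(2t) + 3c_3e^(-4t), x_2(t) = c_1e^(t) + c_2e^(2t), x_3(t) = 4c_1e^(t) + 3c_2e^(2t) - c_3e^(-4t)

Coefficient matrix A = [[-5, -54, -3], [-1, 2, -3], [2, 18, 2]].
det(A - λI) = 0 gives eigenvalues λ = 1, 2, -4.
For λ=1: eigenvector (-11,1,4).
For λ=2: eigenvector (-9,1,3).
For λ=-4: eigenvector (3,0,-1).
General solution: c_1e^(t)(-11,1,4) + c_2e^(2t)(-9,1,3) + c_3e^(-4t)(3,0,-1).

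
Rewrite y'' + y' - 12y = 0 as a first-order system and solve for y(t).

Let x_1 = y, x_2 = y'. Then x_1' = x_2 and x_2' = 12x_1 - x_2.
A = [[0,1],[12,-1]]; det(A-λI) = λ^2 + λ - 12.
Eigenvalues λ = 3, -4 with eigenvectors (1,3), (1,-4).

y(t) = K_1e^(3t) + K_2e^(-4t)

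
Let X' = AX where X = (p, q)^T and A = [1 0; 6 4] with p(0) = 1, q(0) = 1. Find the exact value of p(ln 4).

A = [[1,0],[6,4]]; eigenvalues λ = 1, 4.
Eigenvectors: (1,-2) for λ=1, (0,-1) for λ=4.
From the initial condition, c_1 = 1, c_2 = -3.
p(ln 4) = (1)(4^1)(1) + (-3)(4^4)(0) = 4.

4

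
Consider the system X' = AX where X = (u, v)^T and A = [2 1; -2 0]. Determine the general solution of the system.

Coefficient matrix A = [[2, 1], [-2, 0]].
Characteristic polynomial det(A - λI) = λ^2 - 2λ + 2 = 0.
Eigenvalues λ = 1 ± i (complex conjugate pair).
For λ=1+i: an eigenvector is (-1,1) - i(0,1) = (-1, 1 - i).
A real fundamental pair from Re and Im of e^((1+i)t)v: X_1 = e^(t)(cos(t)·(-1,1) + sin(t)·(0,1)), X_2 = e^(t)(sin(t)·(-1,1) - cos(t)·(0,1)).
General solution: c_1X_1 + c_2X_2.

u(t) = -c_1e^(t)cos(t) - c_2e^(t)sin(t), v(t) = c_1e^(t)sin(t) + c_1e^(t)cos(t) + c_2e^(t)sin(t) - c_2e^(t)cos(t)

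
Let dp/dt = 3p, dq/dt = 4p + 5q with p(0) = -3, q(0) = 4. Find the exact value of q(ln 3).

A = [[3,0],[4,5]]; eigenvalues λ = 5, 3.
Eigenvectors: (0,1) for λ=5, (1,-2) for λ=3.
From the initial condition, c_1 = -2, c_2 = -3.
q(ln 3) = (-2)(3^5)(1) + (-3)(3^3)(-2) = -324.

-324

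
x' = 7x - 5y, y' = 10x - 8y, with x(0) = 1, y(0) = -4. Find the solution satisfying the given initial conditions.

Coefficient matrix A = [[7, -5], [10, -8]].
Characteristic polynomial det(A - λI) = λ^2 + λ - 6 = 0.
Eigenvalues λ = 2, -3.
For λ=2: (A-λI) row 1 is [5, -5], so an eigenvector is (-1, -1).
For λ=-3: (A-λI) row 1 is [10, -5], so an eigenvector is (-1, -2).
General solution: c_1e^(2t)(-1,-1) + c_2e^(-3t)(-1,-2).
Applying x(0)=1, y(0)=-4 gives c_1=-6, c_2=5.

x(t) = 6e^(2t) - 5e^(-3t), y(t) = 6e^(2t) - 10e^(-3t)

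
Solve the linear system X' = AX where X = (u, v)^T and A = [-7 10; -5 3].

Coefficient matrix A = [[-7, 10], [-5, 3]].
Characteristic polynomial det(A - λI) = λ^2 + 4λ + 29 = 0.
Eigenvalues λ = -2 ± 5i (complex conjugate pair).
For λ=-2+5i: an eigenvector is (-1,0) - i(1,1) = (-1 - i, 0 - i).
A real fundamental pair from Re and Im of e^((-2+5i)t)v: X_1 = e^(-2t)(cos(5t)·(-1,0) + sin(5t)·(1,1)), X_2 = e^(-2t)(sin(5t)·(-1,0) - cos(5t)·(1,1)).
General solution: C_1X_1 + C_2X_2.

u(t) = C_1e^(-2t)sin(5t) - C_1e^(-2t)cos(5t) - C_2e^(-2t)sin(5t) - C_2e^(-2t)cos(5t), v(t) = C_1e^(-2t)sin(5t) - C_2e^(-2t)cos(5t)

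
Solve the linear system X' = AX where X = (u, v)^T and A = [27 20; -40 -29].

u(t) = -2C_1e^(-t)sin(4t) - C_1e^(-t)cos(4t) - C_2e^(-t)sin(4t) + 2C_2e^(-t)cos(4t), v(t) = 3C_1e^(-t)sin(4t) + C_1e^(-t)cos(4t) + C_2e^(-t)sin(4t) - 3C_2e^(-t)cos(4t)

Coefficient matrix A = [[27, 20], [-40, -29]].
Characteristic polynomial det(A - λI) = λ^2 + 2λ + 17 = 0.
Eigenvalues λ = -1 ± 4i (complex conjugate pair).
For λ=-1+4i: an eigenvector is (-1,1) - i(-2,3) = (-1 + 2i, 1 - 3i).
A real fundamental pair from Re and Im of e^((-1+4i)t)v: X_1 = e^(-t)(cos(4t)·(-1,1) + sin(4t)·(-2,3)), X_2 = e^(-t)(sin(4t)·(-1,1) - cos(4t)·(-2,3)).
General solution: C_1X_1 + C_2X_2.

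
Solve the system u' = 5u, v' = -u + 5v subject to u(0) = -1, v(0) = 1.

u(t) = -e^(5t), v(t) = te^(5t) + e^(5t)

Coefficient matrix A = [[5, 0], [-1, 5]].
Characteristic polynomial det(A - λI) = λ^2 - 10λ + 25 = 0.
Single eigenvalue λ = 5 with algebraic multiplicity 2.
Eigenvector v = (0,-1); generalized eigenvector w with (A-λI)w=v is (1,-2).
General solution: e^(5t)[K_1·v + K_2·(t·v + w)].
Applying u(0)=-1, v(0)=1 gives K_1=1, K_2=-1.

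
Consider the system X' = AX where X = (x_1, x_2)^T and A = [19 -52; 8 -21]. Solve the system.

Coefficient matrix A = [[19, -52], [8, -21]].
Characteristic polynomial det(A - λI) = λ^2 + 2λ + 17 = 0.
Eigenvalues λ = -1 ± 4i (complex conjugate pair).
For λ=-1+4i: an eigenvector is (2,1) - i(-3,-1) = (2 + 3i, 1 + i).
A real fundamental pair from Re and Im of e^((-1+4i)t)v: X_1 = e^(-t)(cos(4t)·(2,1) + sin(4t)·(-3,-1)), X_2 = e^(-t)(sin(4t)·(2,1) - cos(4t)·(-3,-1)).
General solution: C_1X_1 + C_2X_2.

x_1(t) = -3C_1e^(-t)sin(4t) + 2C_1e^(-t)cos(4t) + 2C_2e^(-t)sin(4t) + 3C_2e^(-t)cos(4t), x_2(t) = -C_1e^(-t)sin(4t) + C_1e^(-t)cos(4t) + C_2e^(-t)sin(4t) + C_2e^(-t)cos(4t)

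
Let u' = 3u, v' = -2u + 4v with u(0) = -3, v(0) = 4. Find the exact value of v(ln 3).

A = [[3,0],[-2,4]]; eigenvalues λ = 3, 4.
Eigenvectors: (-1,-2) for λ=3, (0,-1) for λ=4.
From the initial condition, c_1 = 3, c_2 = -10.
v(ln 3) = (3)(3^3)(-2) + (-10)(3^4)(-1) = 648.

648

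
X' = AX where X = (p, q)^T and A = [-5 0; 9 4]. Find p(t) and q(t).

Coefficient matrix A = [[-5, 0], [9, 4]].
Characteristic polynomial det(A - λI) = λ^2 + λ - 20 = 0.
Eigenvalues λ = -5, 4.
For λ=-5: (A-λI) row 2 is [9, 9], so an eigenvector is (-1, 1).
For λ=4: (A-λI) row 1 is [-9, 0], so an eigenvector is (0, 1).
General solution: C_1e^(-5t)(-1,1) + C_2e^(4t)(0,1).

p(t) = -C_1e^(-5t), q(t) = C_1e^(-5t) + C_2e^(4t)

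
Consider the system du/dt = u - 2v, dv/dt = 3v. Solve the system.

u(t) = K_1e^(t) + K_2e^(3t), v(t) = -K_2e^(3t)

Coefficient matrix A = [[1, -2], [0, 3]].
Characteristic polynomial det(A - λI) = λ^2 - 4λ + 3 = 0.
Eigenvalues λ = 1, 3.
For λ=1: (A-λI) row 1 is [0, -2], so an eigenvector is (1, 0).
For λ=3: (A-λI) row 1 is [-2, -2], so an eigenvector is (1, -1).
General solution: K_1e^(t)(1,0) + K_2e^(3t)(1,-1).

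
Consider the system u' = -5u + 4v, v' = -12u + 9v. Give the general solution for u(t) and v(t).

u(t) = -c_1e^(3t) - 2c_2e^(t), v(t) = -2c_1e^(3t) - 3c_2e^(t)

Coefficient matrix A = [[-5, 4], [-12, 9]].
Characteristic polynomial det(A - λI) = λ^2 - 4λ + 3 = 0.
Eigenvalues λ = 3, 1.
For λ=3: (A-λI) row 1 is [-8, 4], so an eigenvector is (-1, -2).
For λ=1: (A-λI) row 1 is [-6, 4], so an eigenvector is (-2, -3).
General solution: c_1e^(3t)(-1,-2) + c_2e^(t)(-2,-3).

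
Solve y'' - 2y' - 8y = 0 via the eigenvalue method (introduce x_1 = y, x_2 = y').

Let x_1 = y, x_2 = y'. Then x_1' = x_2 and x_2' = 8x_1 + 2x_2.
A = [[0,1],[8,2]]; det(A-λI) = λ^2 - 2λ - 8.
Eigenvalues λ = -2, 4 with eigenvectors (1,-2), (1,4).

y(t) = c_1e^(-2t) + c_2e^(4t)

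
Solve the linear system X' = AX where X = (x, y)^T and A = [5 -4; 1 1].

x(t) = -2c_1e^(3t) - 2c_2te^(3t) + 3c_2e^(3t), y(t) = -c_1e^(3t) - c_2te^(3t) + 2c_2e^(3t)

Coefficient matrix A = [[5, -4], [1, 1]].
Characteristic polynomial det(A - λI) = λ^2 - 6λ + 9 = 0.
Single eigenvalue λ = 3 with algebraic multiplicity 2.
Eigenvector v = (-2,-1); generalized eigenvector w with (A-λI)w=v is (3,2).
General solution: e^(3t)[c_1·v + c_2·(t·v + w)].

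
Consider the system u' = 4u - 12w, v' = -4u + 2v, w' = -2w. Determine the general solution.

Coefficient matrix A = [[4, 0, -12], [-4, 2, 0], [0, 0, -2]].
det(A - λI) = 0 gives eigenvalues λ = 2, 4, -2.
For λ=2: eigenvector (0,1,0).
For λ=4: eigenvector (1,-2,0).
For λ=-2: eigenvector (2,2,1).
General solution: C_1e^(2t)(0,1,0) + C_2e^(4t)(1,-2,0) + C_3e^(-2t)(2,2,1).

u(t) = C_2e^(4t) + 2C_3e^(-2t), v(t) = C_1e^(2t) - 2C_2e^(4t) + 2C_3e^(-2t), w(t) = C_3e^(-2t)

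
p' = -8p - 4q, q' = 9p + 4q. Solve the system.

Coefficient matrix A = [[-8, -4], [9, 4]].
Characteristic polynomial det(A - λI) = λ^2 + 4λ + 4 = 0.
Single eigenvalue λ = -2 with algebraic multiplicity 2.
Eigenvector v = (2,-3); generalized eigenvector w with (A-λI)w=v is (-1,1).
General solution: e^(-2t)[C_1·v + C_2·(t·v + w)].

p(t) = 2C_1e^(-2t) + 2C_2te^(-2t) - C_2e^(-2t), q(t) = -3C_1e^(-2t) - 3C_2te^(-2t) + C_2e^(-2t)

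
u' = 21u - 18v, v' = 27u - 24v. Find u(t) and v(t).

u(t) = -K_1e^(3t) + 2K_2e^(-6t), v(t) = -K_1e^(3t) + 3K_2e^(-6t)

Coefficient matrix A = [[21, -18], [27, -24]].
Characteristic polynomial det(A - λI) = λ^2 + 3λ - 18 = 0.
Eigenvalues λ = 3, -6.
For λ=3: (A-λI) row 1 is [18, -18], so an eigenvector is (-1, -1).
For λ=-6: (A-λI) row 1 is [27, -18], so an eigenvector is (2, 3).
General solution: K_1e^(3t)(-1,-1) + K_2e^(-6t)(2,3).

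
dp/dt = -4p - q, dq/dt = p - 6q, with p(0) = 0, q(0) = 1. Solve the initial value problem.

Coefficient matrix A = [[-4, -1], [1, -6]].
Characteristic polynomial det(A - λI) = λ^2 + 10λ + 25 = 0.
Single eigenvalue λ = -5 with algebraic multiplicity 2.
Eigenvector v = (-1,-1); generalized eigenvector w with (A-λI)w=v is (0,1).
General solution: e^(-5t)[c_1·v + c_2·(t·v + w)].
Applying p(0)=0, q(0)=1 gives c_1=0, c_2=1.

p(t) = -te^(-5t), q(t) = -te^(-5t) + e^(-5t)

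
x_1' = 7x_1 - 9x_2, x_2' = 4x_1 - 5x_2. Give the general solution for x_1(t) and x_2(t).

Coefficient matrix A = [[7, -9], [4, -5]].
Characteristic polynomial det(A - λI) = λ^2 - 2λ + 1 = 0.
Single eigenvalue λ = 1 with algebraic multiplicity 2.
Eigenvector v = (-3,-2); generalized eigenvector w with (A-λI)w=v is (1,1).
General solution: e^(t)[c_1·v + c_2·(t·v + w)].

x_1(t) = -3c_1e^(t) - 3c_2te^(t) + c_2e^(t), x_2(t) = -2c_1e^(t) - 2c_2te^(t) + c_2e^(t)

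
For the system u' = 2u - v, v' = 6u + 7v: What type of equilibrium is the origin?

A = [[2,-1],[6,7]]; det(A-λI) = λ^2 - 9λ + 20.
λ = 4, 5: both positive.

unstable node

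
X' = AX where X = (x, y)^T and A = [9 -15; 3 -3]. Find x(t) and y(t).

x(t) = -2c_1e^(3t)sin(3t) - c_1e^(3t)cos(3t) - c_2e^(3t)sin(3t) + 2c_2e^(3t)cos(3t), y(t) = -c_1e^(3t)sin(3t) + c_2e^(3t)cos(3t)

Coefficient matrix A = [[9, -15], [3, -3]].
Characteristic polynomial det(A - λI) = λ^2 - 6λ + 18 = 0.
Eigenvalues λ = 3 ± 3i (complex conjugate pair).
For λ=3+3i: an eigenvector is (-1,0) - i(-2,-1) = (-1 + 2i, 0 + i).
A real fundamental pair from Re and Im of e^((3+3i)t)v: X_1 = e^(3t)(cos(3t)·(-1,0) + sin(3t)·(-2,-1)), X_2 = e^(3t)(sin(3t)·(-1,0) - cos(3t)·(-2,-1)).
General solution: c_1X_1 + c_2X_2.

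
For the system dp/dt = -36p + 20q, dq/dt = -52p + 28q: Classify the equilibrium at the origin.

stable spiral

A = [[-36,20],[-52,28]]; det(A-λI) = λ^2 + 8λ + 32.
λ = -4 ± 4i: negative real part.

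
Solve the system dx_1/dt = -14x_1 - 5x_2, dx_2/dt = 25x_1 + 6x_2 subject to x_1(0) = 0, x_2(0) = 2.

Coefficient matrix A = [[-14, -5], [25, 6]].
Characteristic polynomial det(A - λI) = λ^2 + 8λ + 41 = 0.
Eigenvalues λ = -4 ± 5i (complex conjugate pair).
For λ=-4+5i: an eigenvector is (1,-2) - i(0,1) = (1, -2 - i).
A real fundamental pair from Re and Im of e^((-4+5i)t)v: X_1 = e^(-4t)(cos(5t)·(1,-2) + sin(5t)·(0,1)), X_2 = e^(-4t)(sin(5t)·(1,-2) - cos(5t)·(0,1)).
General solution: C_1X_1 + C_2X_2.
Applying x_1(0)=0, x_2(0)=2 gives C_1=0, C_2=-2.

x_1(t) = -2e^(-4t)sin(5t), x_2(t) = 4e^(-4t)sin(5t) + 2e^(-4t)cos(5t)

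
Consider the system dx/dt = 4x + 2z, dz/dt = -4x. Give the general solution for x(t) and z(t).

Coefficient matrix A = [[4, 2], [-4, 0]].
Characteristic polynomial det(A - λI) = λ^2 - 4λ + 8 = 0.
Eigenvalues λ = 2 ± 2i (complex conjugate pair).
For λ=2+2i: an eigenvector is (0,1) - i(1,-1) = (0 - i, 1 + i).
A real fundamental pair from Re and Im of e^((2+2i)t)v: X_1 = e^(2t)(cos(2t)·(0,1) + sin(2t)·(1,-1)), X_2 = e^(2t)(sin(2t)·(0,1) - cos(2t)·(1,-1)).
General solution: c_1X_1 + c_2X_2.

x(t) = c_1e^(2t)sin(2t) - c_2e^(2t)cos(2t), z(t) = -c_1e^(2t)sin(2t) + c_1e^(2t)cos(2t) + c_2e^(2t)sin(2t) + c_2e^(2t)cos(2t)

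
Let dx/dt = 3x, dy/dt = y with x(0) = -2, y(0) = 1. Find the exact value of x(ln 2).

A = [[3,0],[0,1]]; eigenvalues λ = 1, 3.
Eigenvectors: (0,-1) for λ=1, (1,0) for λ=3.
From the initial condition, c_1 = -1, c_2 = -2.
x(ln 2) = (-1)(2^1)(0) + (-2)(2^3)(1) = -16.

-16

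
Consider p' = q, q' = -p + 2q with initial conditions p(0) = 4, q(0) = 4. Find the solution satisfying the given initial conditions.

Coefficient matrix A = [[0, 1], [-1, 2]].
Characteristic polynomial det(A - λI) = λ^2 - 2λ + 1 = 0.
Single eigenvalue λ = 1 with algebraic multiplicity 2.
Eigenvector v = (1,1); generalized eigenvector w with (A-λI)w=v is (-3,-2).
General solution: e^(t)[C_1·v + C_2·(t·v + w)].
Applying p(0)=4, q(0)=4 gives C_1=4, C_2=0.

p(t) = 4e^(t), q(t) = 4e^(t)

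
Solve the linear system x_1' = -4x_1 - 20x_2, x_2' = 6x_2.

x_1(t) = K_1e^(-4t) - 2K_2e^(6t), x_2(t) = K_2e^(6t)

Coefficient matrix A = [[-4, -20], [0, 6]].
Characteristic polynomial det(A - λI) = λ^2 - 2λ - 24 = 0.
Eigenvalues λ = -4, 6.
For λ=-4: (A-λI) row 1 is [0, -20], so an eigenvector is (1, 0).
For λ=6: (A-λI) row 1 is [-10, -20], so an eigenvector is (-2, 1).
General solution: K_1e^(-4t)(1,0) + K_2e^(6t)(-2,1).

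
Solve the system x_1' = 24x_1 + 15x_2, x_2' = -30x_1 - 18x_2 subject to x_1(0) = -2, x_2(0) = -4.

x_1(t) = -34e^(3t)sin(3t) - 2e^(3t)cos(3t), x_2(t) = 48e^(3t)sin(3t) - 4e^(3t)cos(3t)

Coefficient matrix A = [[24, 15], [-30, -18]].
Characteristic polynomial det(A - λI) = λ^2 - 6λ + 18 = 0.
Eigenvalues λ = 3 ± 3i (complex conjugate pair).
For λ=3+3i: an eigenvector is (1,-1) - i(2,-3) = (1 - 2i, -1 + 3i).
A real fundamental pair from Re and Im of e^((3+3i)t)v: X_1 = e^(3t)(cos(3t)·(1,-1) + sin(3t)·(2,-3)), X_2 = e^(3t)(sin(3t)·(1,-1) - cos(3t)·(2,-3)).
General solution: c_1X_1 + c_2X_2.
Applying x_1(0)=-2, x_2(0)=-4 gives c_1=-14, c_2=-6.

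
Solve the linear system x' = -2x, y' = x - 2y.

Coefficient matrix A = [[-2, 0], [1, -2]].
Characteristic polynomial det(A - λI) = λ^2 + 4λ + 4 = 0.
Single eigenvalue λ = -2 with algebraic multiplicity 2.
Eigenvector v = (0,-1); generalized eigenvector w with (A-λI)w=v is (-1,-3).
General solution: e^(-2t)[C_1·v + C_2·(t·v + w)].

x(t) = -C_2e^(-2t), y(t) = -C_1e^(-2t) - C_2te^(-2t) - 3C_2e^(-2t)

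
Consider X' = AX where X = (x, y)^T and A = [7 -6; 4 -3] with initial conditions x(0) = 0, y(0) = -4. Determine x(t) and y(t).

x(t) = 12e^(3t) - 12e^(t), y(t) = 8e^(3t) - 12e^(t)

Coefficient matrix A = [[7, -6], [4, -3]].
Characteristic polynomial det(A - λI) = λ^2 - 4λ + 3 = 0.
Eigenvalues λ = 3, 1.
For λ=3: (A-λI) row 1 is [4, -6], so an eigenvector is (3, 2).
For λ=1: (A-λI) row 1 is [6, -6], so an eigenvector is (-1, -1).
General solution: K_1e^(3t)(3,2) + K_2e^(t)(-1,-1).
Applying x(0)=0, y(0)=-4 gives K_1=4, K_2=12.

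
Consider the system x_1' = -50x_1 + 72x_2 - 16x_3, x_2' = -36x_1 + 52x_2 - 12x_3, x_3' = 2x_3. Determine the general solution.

Coefficient matrix A = [[-50, 72, -16], [-36, 52, -12], [0, 0, 2]].
det(A - λI) = 0 gives eigenvalues λ = -2, 4, 2.
For λ=-2: eigenvector (-3,-2,0).
For λ=4: eigenvector (-4,-3,0).
For λ=2: eigenvector (8,6,1).
General solution: c_1e^(-2t)(-3,-2,0) + c_2e^(4t)(-4,-3,0) + c_3e^(2t)(8,6,1).

x_1(t) = -3c_1e^(-2t) - 4c_2e^(4t) + 8c_3e^(2t), x_2(t) = -2c_1e^(-2t) - 3c_2e^(4t) + 6c_3e^(2t), x_3(t) = c_3e^(2t)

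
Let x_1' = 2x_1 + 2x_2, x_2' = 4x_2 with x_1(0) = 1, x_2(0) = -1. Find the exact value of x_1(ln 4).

-224

A = [[2,2],[0,4]]; eigenvalues λ = 2, 4.
Eigenvectors: (1,0) for λ=2, (-1,-1) for λ=4.
From the initial condition, c_1 = 2, c_2 = 1.
x_1(ln 4) = (2)(4^2)(1) + (1)(4^4)(-1) = -224.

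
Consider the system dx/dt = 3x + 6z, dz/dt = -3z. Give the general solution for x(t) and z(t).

x(t) = C_1e^(3t) + C_2e^(-3t), z(t) = -C_2e^(-3t)

Coefficient matrix A = [[3, 6], [0, -3]].
Characteristic polynomial det(A - λI) = λ^2 - 9 = 0.
Eigenvalues λ = 3, -3.
For λ=3: (A-λI) row 1 is [0, 6], so an eigenvector is (1, 0).
For λ=-3: (A-λI) row 1 is [6, 6], so an eigenvector is (1, -1).
General solution: C_1e^(3t)(1,0) + C_2e^(-3t)(1,-1).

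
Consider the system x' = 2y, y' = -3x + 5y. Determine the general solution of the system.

x(t) = 2C_1e^(3t) - C_2e^(2t), y(t) = 3C_1e^(3t) - C_2e^(2t)

Coefficient matrix A = [[0, 2], [-3, 5]].
Characteristic polynomial det(A - λI) = λ^2 - 5λ + 6 = 0.
Eigenvalues λ = 3, 2.
For λ=3: (A-λI) row 1 is [-3, 2], so an eigenvector is (2, 3).
For λ=2: (A-λI) row 1 is [-2, 2], so an eigenvector is (-1, -1).
General solution: C_1e^(3t)(2,3) + C_2e^(2t)(-1,-1).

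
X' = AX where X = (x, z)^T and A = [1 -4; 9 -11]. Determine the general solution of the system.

Coefficient matrix A = [[1, -4], [9, -11]].
Characteristic polynomial det(A - λI) = λ^2 + 10λ + 25 = 0.
Single eigenvalue λ = -5 with algebraic multiplicity 2.
Eigenvector v = (-2,-3); generalized eigenvector w with (A-λI)w=v is (1,2).
General solution: e^(-5t)[c_1·v + c_2·(t·v + w)].

x(t) = -2c_1e^(-5t) - 2c_2te^(-5t) + c_2e^(-5t), z(t) = -3c_1e^(-5t) - 3c_2te^(-5t) + 2c_2e^(-5t)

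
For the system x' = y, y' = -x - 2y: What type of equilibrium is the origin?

A = [[0,1],[-1,-2]]; det(A-λI) = λ^2 + 2λ + 1.
repeated λ = -1 with a single eigenvector.

stable improper node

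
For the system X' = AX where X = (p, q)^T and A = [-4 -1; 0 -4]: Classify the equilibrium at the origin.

A = [[-4,-1],[0,-4]]; det(A-λI) = λ^2 + 8λ + 16.
repeated λ = -4 with a single eigenvector.

stable improper node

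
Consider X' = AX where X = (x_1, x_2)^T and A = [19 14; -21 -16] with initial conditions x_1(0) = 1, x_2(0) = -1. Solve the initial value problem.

Coefficient matrix A = [[19, 14], [-21, -16]].
Characteristic polynomial det(A - λI) = λ^2 - 3λ - 10 = 0.
Eigenvalues λ = -2, 5.
For λ=-2: (A-λI) row 1 is [21, 14], so an eigenvector is (2, -3).
For λ=5: (A-λI) row 1 is [14, 14], so an eigenvector is (-1, 1).
General solution: C_1e^(-2t)(2,-3) + C_2e^(5t)(-1,1).
Applying x_1(0)=1, x_2(0)=-1 gives C_1=0, C_2=-1.

x_1(t) = e^(5t), x_2(t) = -e^(5t)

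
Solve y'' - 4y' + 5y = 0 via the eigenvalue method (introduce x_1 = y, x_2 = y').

Let x_1 = y, x_2 = y'. Then x_1' = x_2 and x_2' = -5x_1 + 4x_2.
A = [[0,1],[-5,4]]; det(A-λI) = λ^2 - 4λ + 5.
Eigenvalues λ = 2 ± i.

y(t) = C_1e^(2t)cos(t) + C_2e^(2t)sin(t)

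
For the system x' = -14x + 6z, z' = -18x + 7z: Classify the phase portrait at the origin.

stable node

A = [[-14,6],[-18,7]]; det(A-λI) = λ^2 + 7λ + 10.
λ = -5, -2: both negative.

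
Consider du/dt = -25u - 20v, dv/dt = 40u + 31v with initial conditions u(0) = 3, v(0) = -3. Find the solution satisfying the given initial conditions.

Coefficient matrix A = [[-25, -20], [40, 31]].
Characteristic polynomial det(A - λI) = λ^2 - 6λ + 25 = 0.
Eigenvalues λ = 3 ± 4i (complex conjugate pair).
For λ=3+4i: an eigenvector is (-2,3) - i(-1,1) = (-2 + i, 3 - i).
A real fundamental pair from Re and Im of e^((3+4i)t)v: X_1 = e^(3t)(cos(4t)·(-2,3) + sin(4t)·(-1,1)), X_2 = e^(3t)(sin(4t)·(-2,3) - cos(4t)·(-1,1)).
General solution: c_1X_1 + c_2X_2.
Applying u(0)=3, v(0)=-3 gives c_1=0, c_2=3.

u(t) = -6e^(3t)sin(4t) + 3e^(3t)cos(4t), v(t) = 9e^(3t)sin(4t) - 3e^(3t)cos(4t)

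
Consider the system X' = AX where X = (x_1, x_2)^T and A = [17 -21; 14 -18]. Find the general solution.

Coefficient matrix A = [[17, -21], [14, -18]].
Characteristic polynomial det(A - λI) = λ^2 + λ - 12 = 0.
Eigenvalues λ = 3, -4.
For λ=3: (A-λI) row 1 is [14, -21], so an eigenvector is (-3, -2).
For λ=-4: (A-λI) row 1 is [21, -21], so an eigenvector is (-1, -1).
General solution: C_1e^(3t)(-3,-2) + C_2e^(-4t)(-1,-1).

x_1(t) = -3C_1e^(3t) - C_2e^(-4t), x_2(t) = -2C_1e^(3t) - C_2e^(-4t)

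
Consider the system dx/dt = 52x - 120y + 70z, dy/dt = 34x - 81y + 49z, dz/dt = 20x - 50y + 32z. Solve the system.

Coefficient matrix A = [[52, -120, 70], [34, -81, 49], [20, -50, 32]].
det(A - λI) = 0 gives eigenvalues λ = 2, -3, 4.
For λ=2: eigenvector (1,1,1).
For λ=-3: eigenvector (4,3,2).
For λ=4: eigenvector (5,2,0).
General solution: C_1e^(2t)(1,1,1) + C_2e^(-3t)(4,3,2) + C_3e^(4t)(5,2,0).

x(t) = C_1e^(2t) + 4C_2e^(-3t) + 5C_3e^(4t), y(t) = C_1e^(2t) + 3C_2e^(-3t) + 2C_3e^(4t), z(t) = C_1e^(2t) + 2C_2e^(-3t)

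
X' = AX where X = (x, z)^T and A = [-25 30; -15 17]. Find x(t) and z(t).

Coefficient matrix A = [[-25, 30], [-15, 17]].
Characteristic polynomial det(A - λI) = λ^2 + 8λ + 25 = 0.
Eigenvalues λ = -4 ± 3i (complex conjugate pair).
For λ=-4+3i: an eigenvector is (-3,-2) - i(1,1) = (-3 - i, -2 - i).
A real fundamental pair from Re and Im of e^((-4+3i)t)v: X_1 = e^(-4t)(cos(3t)·(-3,-2) + sin(3t)·(1,1)), X_2 = e^(-4t)(sin(3t)·(-3,-2) - cos(3t)·(1,1)).
General solution: K_1X_1 + K_2X_2.

x(t) = K_1e^(-4t)sin(3t) - 3K_1e^(-4t)cos(3t) - 3K_2e^(-4t)sin(3t) - K_2e^(-4t)cos(3t), z(t) = K_1e^(-4t)sin(3t) - 2K_1e^(-4t)cos(3t) - 2K_2e^(-4t)sin(3t) - K_2e^(-4t)cos(3t)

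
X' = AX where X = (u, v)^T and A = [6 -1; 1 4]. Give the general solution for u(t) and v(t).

u(t) = c_1e^(5t) + c_2te^(5t), v(t) = c_1e^(5t) + c_2te^(5t) - c_2e^(5t)

Coefficient matrix A = [[6, -1], [1, 4]].
Characteristic polynomial det(A - λI) = λ^2 - 10λ + 25 = 0.
Single eigenvalue λ = 5 with algebraic multiplicity 2.
Eigenvector v = (1,1); generalized eigenvector w with (A-λI)w=v is (0,-1).
General solution: e^(5t)[c_1·v + c_2·(t·v + w)].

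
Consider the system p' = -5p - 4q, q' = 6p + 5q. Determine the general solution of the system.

p(t) = -C_1e^(-t) - 2C_2e^(t), q(t) = C_1e^(-t) + 3C_2e^(t)

Coefficient matrix A = [[-5, -4], [6, 5]].
Characteristic polynomial det(A - λI) = λ^2 - 1 = 0.
Eigenvalues λ = -1, 1.
For λ=-1: (A-λI) row 1 is [-4, -4], so an eigenvector is (-1, 1).
For λ=1: (A-λI) row 1 is [-6, -4], so an eigenvector is (-2, 3).
General solution: C_1e^(-t)(-1,1) + C_2e^(t)(-2,3).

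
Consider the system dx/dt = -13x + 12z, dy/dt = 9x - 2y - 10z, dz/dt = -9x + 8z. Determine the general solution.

x(t) = 4c_1e^(-4t) + c_3e^(-t), y(t) = -3c_1e^(-4t) + c_2e^(-2t) - c_3e^(-t), z(t) = 3c_1e^(-4t) + c_3e^(-t)

Coefficient matrix A = [[-13, 0, 12], [9, -2, -10], [-9, 0, 8]].
det(A - λI) = 0 gives eigenvalues λ = -4, -2, -1.
For λ=-4: eigenvector (4,-3,3).
For λ=-2: eigenvector (0,1,0).
For λ=-1: eigenvector (1,-1,1).
General solution: c_1e^(-4t)(4,-3,3) + c_2e^(-2t)(0,1,0) + c_3e^(-t)(1,-1,1).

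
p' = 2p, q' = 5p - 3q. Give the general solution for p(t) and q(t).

p(t) = -C_1e^(2t), q(t) = -C_1e^(2t) + C_2e^(-3t)

Coefficient matrix A = [[2, 0], [5, -3]].
Characteristic polynomial det(A - λI) = λ^2 + λ - 6 = 0.
Eigenvalues λ = 2, -3.
For λ=2: (A-λI) row 2 is [5, -5], so an eigenvector is (-1, -1).
For λ=-3: (A-λI) row 1 is [5, 0], so an eigenvector is (0, 1).
General solution: C_1e^(2t)(-1,-1) + C_2e^(-3t)(0,1).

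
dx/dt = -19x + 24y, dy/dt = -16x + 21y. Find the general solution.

Coefficient matrix A = [[-19, 24], [-16, 21]].
Characteristic polynomial det(A - λI) = λ^2 - 2λ - 15 = 0.
Eigenvalues λ = -3, 5.
For λ=-3: (A-λI) row 1 is [-16, 24], so an eigenvector is (3, 2).
For λ=5: (A-λI) row 1 is [-24, 24], so an eigenvector is (1, 1).
General solution: c_1e^(-3t)(3,2) + c_2e^(5t)(1,1).

x(t) = 3c_1e^(-3t) + c_2e^(5t), y(t) = 2c_1e^(-3t) + c_2e^(5t)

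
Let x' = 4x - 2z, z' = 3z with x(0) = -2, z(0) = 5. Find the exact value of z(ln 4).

320

A = [[4,-2],[0,3]]; eigenvalues λ = 4, 3.
Eigenvectors: (1,0) for λ=4, (-2,-1) for λ=3.
From the initial condition, c_1 = -12, c_2 = -5.
z(ln 4) = (-12)(4^4)(0) + (-5)(4^3)(-1) = 320.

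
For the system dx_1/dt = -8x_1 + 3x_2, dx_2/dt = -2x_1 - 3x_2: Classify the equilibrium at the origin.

A = [[-8,3],[-2,-3]]; det(A-λI) = λ^2 + 11λ + 30.
λ = -5, -6: both negative.

stable node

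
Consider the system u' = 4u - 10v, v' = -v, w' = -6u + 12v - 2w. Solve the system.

u(t) = c_1e^(4t) + 2c_3e^(-t), v(t) = c_3e^(-t), w(t) = -c_1e^(4t) + c_2e^(-2t)

Coefficient matrix A = [[4, -10, 0], [0, -1, 0], [-6, 12, -2]].
det(A - λI) = 0 gives eigenvalues λ = 4, -2, -1.
For λ=4: eigenvector (1,0,-1).
For λ=-2: eigenvector (0,0,1).
For λ=-1: eigenvector (2,1,0).
General solution: c_1e^(4t)(1,0,-1) + c_2e^(-2t)(0,0,1) + c_3e^(-t)(2,1,0).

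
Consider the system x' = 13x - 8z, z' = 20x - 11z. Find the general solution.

x(t) = -C_1e^(t)sin(4t) + C_1e^(t)cos(4t) + C_2e^(t)sin(4t) + C_2e^(t)cos(4t), z(t) = -C_1e^(t)sin(4t) + 2C_1e^(t)cos(4t) + 2C_2e^(t)sin(4t) + C_2e^(t)cos(4t)

Coefficient matrix A = [[13, -8], [20, -11]].
Characteristic polynomial det(A - λI) = λ^2 - 2λ + 17 = 0.
Eigenvalues λ = 1 ± 4i (complex conjugate pair).
For λ=1+4i: an eigenvector is (1,2) - i(-1,-1) = (1 + i, 2 + i).
A real fundamental pair from Re and Im of e^((1+4i)t)v: X_1 = e^(t)(cos(4t)·(1,2) + sin(4t)·(-1,-1)), X_2 = e^(t)(sin(4t)·(1,2) - cos(4t)·(-1,-1)).
General solution: C_1X_1 + C_2X_2.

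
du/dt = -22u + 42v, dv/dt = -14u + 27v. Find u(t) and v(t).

u(t) = 2K_1e^(-t) - 3K_2e^(6t), v(t) = K_1e^(-t) - 2K_2e^(6t)

Coefficient matrix A = [[-22, 42], [-14, 27]].
Characteristic polynomial det(A - λI) = λ^2 - 5λ - 6 = 0.
Eigenvalues λ = -1, 6.
For λ=-1: (A-λI) row 1 is [-21, 42], so an eigenvector is (2, 1).
For λ=6: (A-λI) row 1 is [-28, 42], so an eigenvector is (-3, -2).
General solution: K_1e^(-t)(2,1) + K_2e^(6t)(-3,-2).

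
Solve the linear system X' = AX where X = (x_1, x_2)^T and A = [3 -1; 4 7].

Coefficient matrix A = [[3, -1], [4, 7]].
Characteristic polynomial det(A - λI) = λ^2 - 10λ + 25 = 0.
Single eigenvalue λ = 5 with algebraic multiplicity 2.
Eigenvector v = (1,-2); generalized eigenvector w with (A-λI)w=v is (-1,1).
General solution: e^(5t)[K_1·v + K_2·(t·v + w)].

x_1(t) = K_1e^(5t) + K_2te^(5t) - K_2e^(5t), x_2(t) = -2K_1e^(5t) - 2K_2te^(5t) + K_2e^(5t)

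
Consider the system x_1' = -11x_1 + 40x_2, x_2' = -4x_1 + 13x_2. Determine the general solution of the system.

x_1(t) = -3c_1e^(t)sin(4t) + c_1e^(t)cos(4t) + c_2e^(t)sin(4t) + 3c_2e^(t)cos(4t), x_2(t) = -c_1e^(t)sin(4t) + c_2e^(t)cos(4t)

Coefficient matrix A = [[-11, 40], [-4, 13]].
Characteristic polynomial det(A - λI) = λ^2 - 2λ + 17 = 0.
Eigenvalues λ = 1 ± 4i (complex conjugate pair).
For λ=1+4i: an eigenvector is (1,0) - i(-3,-1) = (1 + 3i, 0 + i).
A real fundamental pair from Re and Im of e^((1+4i)t)v: X_1 = e^(t)(cos(4t)·(1,0) + sin(4t)·(-3,-1)), X_2 = e^(t)(sin(4t)·(1,0) - cos(4t)·(-3,-1)).
General solution: c_1X_1 + c_2X_2.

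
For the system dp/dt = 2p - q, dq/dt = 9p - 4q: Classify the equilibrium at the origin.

A = [[2,-1],[9,-4]]; det(A-λI) = λ^2 + 2λ + 1.
repeated λ = -1 with a single eigenvector.

stable improper node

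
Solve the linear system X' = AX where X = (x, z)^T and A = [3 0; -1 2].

Coefficient matrix A = [[3, 0], [-1, 2]].
Characteristic polynomial det(A - λI) = λ^2 - 5λ + 6 = 0.
Eigenvalues λ = 3, 2.
For λ=3: (A-λI) row 2 is [-1, -1], so an eigenvector is (1, -1).
For λ=2: (A-λI) row 1 is [1, 0], so an eigenvector is (0, 1).
General solution: C_1e^(3t)(1,-1) + C_2e^(2t)(0,1).

x(t) = C_1e^(3t), z(t) = -C_1e^(3t) + C_2e^(2t)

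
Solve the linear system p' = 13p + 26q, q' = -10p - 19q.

Coefficient matrix A = [[13, 26], [-10, -19]].
Characteristic polynomial det(A - λI) = λ^2 + 6λ + 13 = 0.
Eigenvalues λ = -3 ± 2i (complex conjugate pair).
For λ=-3+2i: an eigenvector is (2,-1) - i(3,-2) = (2 - 3i, -1 + 2i).
A real fundamental pair from Re and Im of e^((-3+2i)t)v: X_1 = e^(-3t)(cos(2t)·(2,-1) + sin(2t)·(3,-2)), X_2 = e^(-3t)(sin(2t)·(2,-1) - cos(2t)·(3,-2)).
General solution: c_1X_1 + c_2X_2.

p(t) = 3c_1e^(-3t)sin(2t) + 2c_1e^(-3t)cos(2t) + 2c_2e^(-3t)sin(2t) - 3c_2e^(-3t)cos(2t), q(t) = -2c_1e^(-3t)sin(2t) - c_1e^(-3t)cos(2t) - c_2e^(-3t)sin(2t) + 2c_2e^(-3t)cos(2t)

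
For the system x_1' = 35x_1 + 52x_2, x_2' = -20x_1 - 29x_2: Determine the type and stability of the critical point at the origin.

unstable spiral

A = [[35,52],[-20,-29]]; det(A-λI) = λ^2 - 6λ + 25.
λ = 3 ± 4i: positive real part.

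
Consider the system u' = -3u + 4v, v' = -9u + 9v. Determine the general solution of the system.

u(t) = 2c_1e^(3t) + 2c_2te^(3t) - c_2e^(3t), v(t) = 3c_1e^(3t) + 3c_2te^(3t) - c_2e^(3t)

Coefficient matrix A = [[-3, 4], [-9, 9]].
Characteristic polynomial det(A - λI) = λ^2 - 6λ + 9 = 0.
Single eigenvalue λ = 3 with algebraic multiplicity 2.
Eigenvector v = (2,3); generalized eigenvector w with (A-λI)w=v is (-1,-1).
General solution: e^(3t)[c_1·v + c_2·(t·v + w)].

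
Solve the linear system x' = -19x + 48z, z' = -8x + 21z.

Coefficient matrix A = [[-19, 48], [-8, 21]].
Characteristic polynomial det(A - λI) = λ^2 - 2λ - 15 = 0.
Eigenvalues λ = -3, 5.
For λ=-3: (A-λI) row 1 is [-16, 48], so an eigenvector is (-3, -1).
For λ=5: (A-λI) row 1 is [-24, 48], so an eigenvector is (2, 1).
General solution: c_1e^(-3t)(-3,-1) + c_2e^(5t)(2,1).

x(t) = -3c_1e^(-3t) + 2c_2e^(5t), z(t) = -c_1e^(-3t) + c_2e^(5t)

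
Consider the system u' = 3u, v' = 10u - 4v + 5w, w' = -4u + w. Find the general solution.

u(t) = c_1e^(3t), v(t) = -c_2e^(t) + c_3e^(-4t), w(t) = -2c_1e^(3t) - c_2e^(t)

Coefficient matrix A = [[3, 0, 0], [10, -4, 5], [-4, 0, 1]].
det(A - λI) = 0 gives eigenvalues λ = 3, 1, -4.
For λ=3: eigenvector (1,0,-2).
For λ=1: eigenvector (0,-1,-1).
For λ=-4: eigenvector (0,1,0).
General solution: c_1e^(3t)(1,0,-2) + c_2e^(t)(0,-1,-1) + c_3e^(-4t)(0,1,0).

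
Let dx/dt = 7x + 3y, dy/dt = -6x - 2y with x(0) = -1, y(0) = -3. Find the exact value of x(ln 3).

-393

A = [[7,3],[-6,-2]]; eigenvalues λ = 1, 4.
Eigenvectors: (1,-2) for λ=1, (-1,1) for λ=4.
From the initial condition, c_1 = 4, c_2 = 5.
x(ln 3) = (4)(3^1)(1) + (5)(3^4)(-1) = -393.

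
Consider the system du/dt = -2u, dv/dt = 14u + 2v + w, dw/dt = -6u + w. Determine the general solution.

u(t) = C_1e^(-2t), v(t) = -4C_1e^(-2t) + C_2e^(2t) - C_3e^(t), w(t) = 2C_1e^(-2t) + C_3e^(t)

Coefficient matrix A = [[-2, 0, 0], [14, 2, 1], [-6, 0, 1]].
det(A - λI) = 0 gives eigenvalues λ = -2, 2, 1.
For λ=-2: eigenvector (1,-4,2).
For λ=2: eigenvector (0,1,0).
For λ=1: eigenvector (0,-1,1).
General solution: C_1e^(-2t)(1,-4,2) + C_2e^(2t)(0,1,0) + C_3e^(t)(0,-1,1).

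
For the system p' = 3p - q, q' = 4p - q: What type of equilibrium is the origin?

unstable improper node

A = [[3,-1],[4,-1]]; det(A-λI) = λ^2 - 2λ + 1.
repeated λ = 1 with a single eigenvector.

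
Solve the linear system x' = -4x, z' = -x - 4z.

Coefficient matrix A = [[-4, 0], [-1, -4]].
Characteristic polynomial det(A - λI) = λ^2 + 8λ + 16 = 0.
Single eigenvalue λ = -4 with algebraic multiplicity 2.
Eigenvector v = (0,1); generalized eigenvector w with (A-λI)w=v is (-1,2).
General solution: e^(-4t)[C_1·v + C_2·(t·v + w)].

x(t) = -C_2e^(-4t), z(t) = C_1e^(-4t) + C_2te^(-4t) + 2C_2e^(-4t)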